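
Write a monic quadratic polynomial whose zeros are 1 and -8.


p(z) = (z - 1)(z + 8)
Expand: z^2 + 7z - 8


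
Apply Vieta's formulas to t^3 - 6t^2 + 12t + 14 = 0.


Monic cubic t^3+bt^2+ct+d=0: sum=-b, pairwise sum=c, product=-d.
b=-6, c=12, d=14
r1+r2+r3 = 6
r1r2+r1r3+r2r3 = 12
r1r2r3 = -14


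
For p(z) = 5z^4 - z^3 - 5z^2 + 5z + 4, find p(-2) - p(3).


p(-2) = 62
p(3) = 352
p(-2) - p(3) = 62 - 352 = -290


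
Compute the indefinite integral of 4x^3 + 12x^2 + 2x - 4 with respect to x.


Reverse power rule on each term:
  ∫ 4x^3 dx = x^4
  ∫ 12x^2 dx = 4x^3
  ∫ 2x dx = x^2
  ∫ -4 dx = -4x
F(x) = x^4 + 4x^3 + x^2 - 4x + C


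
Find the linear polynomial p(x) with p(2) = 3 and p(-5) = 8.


p(x) = mx + b. Using p(2)=3, p(-5)=8:
m = (3 - 8)/(2 + 5) = -5/7 = -5/7
b = 3 - m*(2) = 3 + 10/7 = 31/7
p(x) = -(5/7)x + (31/7)


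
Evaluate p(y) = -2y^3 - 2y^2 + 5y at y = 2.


Using direct substitution:
  -2 * (2)^3 = -16
  -2 * (2)^2 = -8
  5 * (2)^1 = 10
  constant: 0
Sum = -16 - 8 + 10 + 0 = -14


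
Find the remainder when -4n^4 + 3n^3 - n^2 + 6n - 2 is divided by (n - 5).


By the Remainder Theorem, the remainder equals p(5):
  -4*(5)^4 = -2500
  3*(5)^3 = 375
  -1*(5)^2 = -25
  6*(5)^1 = 30
  constant: -2
Sum: -2500 + 375 - 25 + 30 - 2 = -2122


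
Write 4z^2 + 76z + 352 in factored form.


Roots satisfy r1 + r2 = -b/a = -19 and r1*r2 = c/a = 88.
So r1 = -11, r2 = -8.
4z^2 + 76z + 352 = 4(z - r1)(z - r2) = 4(z + 11)(z + 8)


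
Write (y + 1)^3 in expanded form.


Expand (y + 1)^3 by repeated multiplication:
  (y + 1)^2 = y^2 + 2y + 1
= y^3 + 3y^2 + 3y + 1


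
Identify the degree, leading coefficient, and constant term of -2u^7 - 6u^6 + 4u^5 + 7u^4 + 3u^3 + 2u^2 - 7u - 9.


Highest power of u is 7, with coefficient -2. Constant term is -9.
Degree = 7, leading coefficient = -2, constant term = -9


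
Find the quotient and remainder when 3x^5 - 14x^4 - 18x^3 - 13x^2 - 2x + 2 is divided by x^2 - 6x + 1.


(3x^5 - 14x^4 - 18x^3 - 13x^2 - 2x + 2) / (x^2 - 6x + 1)
Step 1: 3x^3 * (x^2 - 6x + 1) = 3x^5 - 18x^4 + 3x^3; subtract.
Step 2: 4x^2 * (x^2 - 6x + 1) = 4x^4 - 24x^3 + 4x^2; subtract.
Step 3: 3x * (x^2 - 6x + 1) = 3x^3 - 18x^2 + 3x; subtract.
Step 4: 1 * (x^2 - 6x + 1) = x^2 - 6x + 1; subtract.
Quotient: 3x^3 + 4x^2 + 3x + 1, Remainder: x + 1


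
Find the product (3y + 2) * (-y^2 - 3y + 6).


Distribute each term of the first polynomial:
  (3y)(-y^2 - 3y + 6) = -3y^3 - 9y^2 + 18y
  (2)(-y^2 - 3y + 6) = -2y^2 - 6y + 12
Sum: -3y^3 - 11y^2 + 12y + 12


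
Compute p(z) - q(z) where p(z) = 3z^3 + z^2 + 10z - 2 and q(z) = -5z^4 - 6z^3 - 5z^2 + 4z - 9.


Distribute the minus sign:
  (3z^3 + z^2 + 10z - 2)
- (-5z^4 - 6z^3 - 5z^2 + 4z - 9)
Negate second polynomial: 5z^4 + 6z^3 + 5z^2 - 4z + 9
Add: 5z^4 + 9z^3 + 6z^2 + 6z + 7


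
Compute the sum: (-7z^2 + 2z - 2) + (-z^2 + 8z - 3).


Align terms by degree and add:
  -7z^2 + 2z - 2
  -z^2 + 8z - 3
= -8z^2 + 10z - 5


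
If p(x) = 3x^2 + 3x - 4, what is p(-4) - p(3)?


p(-4) = 32
p(3) = 32
p(-4) - p(3) = 32 - 32 = 0


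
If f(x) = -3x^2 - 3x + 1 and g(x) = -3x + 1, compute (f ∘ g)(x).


Substitute g(x) into f:
f(g(x)) = -3*(-3x + 1)^2 + (-3)*(-3x + 1) + 1
(-3x + 1)^2 = 9x^2 - 6x + 1
Expand and combine: -27x^2 + 27x - 5


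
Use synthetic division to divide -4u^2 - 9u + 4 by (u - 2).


Synthetic division with c = 2. Coefficients: -4, -9, 4
Bring down -4.
  -4 * 2 = -8; -8 - 9 = -17
  -17 * 2 = -34; -34 + 4 = -30
Quotient: -4u - 17, Remainder: -30


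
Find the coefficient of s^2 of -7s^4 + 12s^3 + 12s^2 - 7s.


Read off the coefficient of s^2: 12


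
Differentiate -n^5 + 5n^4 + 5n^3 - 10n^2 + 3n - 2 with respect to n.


Apply the power rule term by term:
  d/dn(-n^5) = -5n^4
  d/dn(5n^4) = 20n^3
  d/dn(5n^3) = 15n^2
  d/dn(-10n^2) = -20n
  d/dn(3n) = 3
  d/dn(-2) = 0
p'(n) = -5n^4 + 20n^3 + 15n^2 - 20n + 3


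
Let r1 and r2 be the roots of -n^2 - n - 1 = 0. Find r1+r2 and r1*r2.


For an^2+bn+c=0: sum = -b/a, product = c/a.
a=-1, b=-1, c=-1
Sum = -(-1)/-1 = -1
Product = (-1)/-1 = 1


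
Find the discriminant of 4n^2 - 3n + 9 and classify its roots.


D = b^2 - 4ac = (-3)^2 - 4(4)(9) = 9 - 144 = -135
Since D < 0: two complex conjugate roots (no real roots)


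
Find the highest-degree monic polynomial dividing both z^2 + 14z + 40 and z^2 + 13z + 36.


Factor each:
  z^2 + 14z + 40 = (z + 4)(z + 10)
  z^2 + 13z + 36 = (z + 4)(z + 9)
Common monic factor: z + 4


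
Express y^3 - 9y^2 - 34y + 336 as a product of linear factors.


Try integer roots (divisors of 336). y=-6: p(-6)=0.
Divide out (y + 6): quotient is y^2 - 15y + 56.
Factor the quadratic: (y - 8)(y - 7)
Result: (y + 6)(y - 8)(y - 7)


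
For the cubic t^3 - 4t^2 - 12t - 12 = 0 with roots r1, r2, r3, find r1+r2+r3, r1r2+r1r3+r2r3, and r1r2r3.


Monic cubic t^3+bt^2+ct+d=0: sum=-b, pairwise sum=c, product=-d.
b=-4, c=-12, d=-12
r1+r2+r3 = 4
r1r2+r1r3+r2r3 = -12
r1r2r3 = 12


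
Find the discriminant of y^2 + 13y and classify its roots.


D = b^2 - 4ac = (13)^2 - 4(1)(0) = 169 = 169
Since D > 0: two distinct rational roots


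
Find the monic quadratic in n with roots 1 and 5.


p(n) = (n - 1)(n - 5)
Expand: n^2 - 6n + 5


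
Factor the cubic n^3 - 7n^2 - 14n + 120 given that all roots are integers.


Try integer roots (divisors of 120). n=-4: p(-4)=0.
Divide out (n + 4): quotient is n^2 - 11n + 30.
Factor the quadratic: (n - 5)(n - 6)
Result: (n + 4)(n - 5)(n - 6)


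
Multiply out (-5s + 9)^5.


Expand (-5s + 9)^5 by repeated multiplication:
  (-5s + 9)^2 = 25s^2 - 90s + 81
  (-5s + 9)^3 = -125s^3 + 675s^2 - 1215s + 729
  (-5s + 9)^4 = 625s^4 - 4500s^3 + 12150s^2 - 14580s + 6561
= -3125s^5 + 28125s^4 - 101250s^3 + 182250s^2 - 164025s + 59049


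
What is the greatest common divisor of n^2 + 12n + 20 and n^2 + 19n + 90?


Factor each:
  n^2 + 12n + 20 = (n + 10)(n + 2)
  n^2 + 19n + 90 = (n + 10)(n + 9)
Common monic factor: n + 10


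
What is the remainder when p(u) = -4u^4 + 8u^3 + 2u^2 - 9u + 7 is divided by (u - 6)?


By the Remainder Theorem, the remainder equals p(6):
  -4*(6)^4 = -5184
  8*(6)^3 = 1728
  2*(6)^2 = 72
  -9*(6)^1 = -54
  constant: 7
Sum: -5184 + 1728 + 72 - 54 + 7 = -3431


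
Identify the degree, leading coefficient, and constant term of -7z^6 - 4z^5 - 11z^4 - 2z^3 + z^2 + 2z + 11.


Highest power of z is 6, with coefficient -7. Constant term is 11.
Degree = 6, leading coefficient = -7, constant term = 11


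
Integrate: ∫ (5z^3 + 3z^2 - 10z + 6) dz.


Reverse power rule on each term:
  ∫ 5z^3 dz = (5/4)z^4
  ∫ 3z^2 dz = z^3
  ∫ -10z dz = -5z^2
  ∫ 6 dz = 6z
F(z) = (5/4)z^4 + z^3 - 5z^2 + 6z + C


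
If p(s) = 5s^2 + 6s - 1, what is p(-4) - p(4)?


p(-4) = 55
p(4) = 103
p(-4) - p(4) = 55 - 103 = -48


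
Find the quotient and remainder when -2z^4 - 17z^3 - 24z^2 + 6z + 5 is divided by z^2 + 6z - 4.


(-2z^4 - 17z^3 - 24z^2 + 6z + 5) / (z^2 + 6z - 4)
Step 1: -2z^2 * (z^2 + 6z - 4) = -2z^4 - 12z^3 + 8z^2; subtract.
Step 2: -5z * (z^2 + 6z - 4) = -5z^3 - 30z^2 + 20z; subtract.
Step 3: -2 * (z^2 + 6z - 4) = -2z^2 - 12z + 8; subtract.
Quotient: -2z^2 - 5z - 2, Remainder: -2z - 3


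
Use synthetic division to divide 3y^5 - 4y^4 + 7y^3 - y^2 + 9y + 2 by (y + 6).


Synthetic division with c = -6. Coefficients: 3, -4, 7, -1, 9, 2
Bring down 3.
  3 * -6 = -18; -18 - 4 = -22
  -22 * -6 = 132; 132 + 7 = 139
  139 * -6 = -834; -834 - 1 = -835
  -835 * -6 = 5010; 5010 + 9 = 5019
  5019 * -6 = -30114; -30114 + 2 = -30112
Quotient: 3y^4 - 22y^3 + 139y^2 - 835y + 5019, Remainder: -30112


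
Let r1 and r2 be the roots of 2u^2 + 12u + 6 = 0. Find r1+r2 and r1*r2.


For au^2+bu+c=0: sum = -b/a, product = c/a.
a=2, b=12, c=6
Sum = -(12)/2 = -6
Product = (6)/2 = 3


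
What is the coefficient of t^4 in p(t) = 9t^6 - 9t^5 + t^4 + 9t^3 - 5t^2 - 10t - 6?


Read off the coefficient of t^4: 1


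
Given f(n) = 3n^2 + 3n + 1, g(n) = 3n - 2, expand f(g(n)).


Substitute g(n) into f:
f(g(n)) = 3*(3n - 2)^2 + 3*(3n - 2) + 1
(3n - 2)^2 = 9n^2 - 12n + 4
Expand and combine: 27n^2 - 27n + 7


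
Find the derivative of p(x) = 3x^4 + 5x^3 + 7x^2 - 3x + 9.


Apply the power rule term by term:
  d/dx(3x^4) = 12x^3
  d/dx(5x^3) = 15x^2
  d/dx(7x^2) = 14x
  d/dx(-3x) = -3
  d/dx(9) = 0
p'(x) = 12x^3 + 15x^2 + 14x - 3


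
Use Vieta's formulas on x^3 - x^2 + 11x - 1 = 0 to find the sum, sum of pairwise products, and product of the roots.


Monic cubic x^3+bx^2+cx+d=0: sum=-b, pairwise sum=c, product=-d.
b=-1, c=11, d=-1
r1+r2+r3 = 1
r1r2+r1r3+r2r3 = 11
r1r2r3 = 1


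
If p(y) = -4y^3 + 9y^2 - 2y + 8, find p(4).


Using direct substitution:
  -4 * (4)^3 = -256
  9 * (4)^2 = 144
  -2 * (4)^1 = -8
  constant: 8
Sum = -256 + 144 - 8 + 8 = -112


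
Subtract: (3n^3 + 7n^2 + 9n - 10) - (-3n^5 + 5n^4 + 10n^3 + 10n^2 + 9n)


Distribute the minus sign:
  (3n^3 + 7n^2 + 9n - 10)
- (-3n^5 + 5n^4 + 10n^3 + 10n^2 + 9n)
Negate second polynomial: 3n^5 - 5n^4 - 10n^3 - 10n^2 - 9n
Add: 3n^5 - 5n^4 - 7n^3 - 3n^2 - 10


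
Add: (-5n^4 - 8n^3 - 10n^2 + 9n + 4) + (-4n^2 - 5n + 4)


Align terms by degree and add:
  -5n^4 - 8n^3 - 10n^2 + 9n + 4
  -4n^2 - 5n + 4
= -5n^4 - 8n^3 - 14n^2 + 4n + 8


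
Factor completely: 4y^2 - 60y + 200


Roots satisfy r1 + r2 = -b/a = 15 and r1*r2 = c/a = 50.
So r1 = 5, r2 = 10.
4y^2 - 60y + 200 = 4(y - r1)(y - r2) = 4(y - 5)(y - 10)


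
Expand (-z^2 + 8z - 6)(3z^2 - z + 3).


Distribute each term of the first polynomial:
  (-z^2)(3z^2 - z + 3) = -3z^4 + z^3 - 3z^2
  (8z)(3z^2 - z + 3) = 24z^3 - 8z^2 + 24z
  (-6)(3z^2 - z + 3) = -18z^2 + 6z - 18
Sum: -3z^4 + 25z^3 - 29z^2 + 30z - 18


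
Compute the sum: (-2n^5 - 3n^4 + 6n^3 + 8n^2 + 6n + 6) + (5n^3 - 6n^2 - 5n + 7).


Align terms by degree and add:
  -2n^5 - 3n^4 + 6n^3 + 8n^2 + 6n + 6
+ 5n^3 - 6n^2 - 5n + 7
= -2n^5 - 3n^4 + 11n^3 + 2n^2 + n + 13


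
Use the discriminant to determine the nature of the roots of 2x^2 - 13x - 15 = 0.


D = b^2 - 4ac = (-13)^2 - 4(2)(-15) = 169 + 120 = 289
Since D > 0: two distinct rational roots


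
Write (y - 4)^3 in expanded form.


Expand (y - 4)^3 by repeated multiplication:
  (y - 4)^2 = y^2 - 8y + 16
= y^3 - 12y^2 + 48y - 64


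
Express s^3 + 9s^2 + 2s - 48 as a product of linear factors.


Try integer roots (divisors of -48). s=-3: p(-3)=0.
Divide out (s + 3): quotient is s^2 + 6s - 16.
Factor the quadratic: (s + 8)(s - 2)
Result: (s + 3)(s + 8)(s - 2)


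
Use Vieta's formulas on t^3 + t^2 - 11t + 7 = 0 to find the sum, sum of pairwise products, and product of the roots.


Monic cubic t^3+bt^2+ct+d=0: sum=-b, pairwise sum=c, product=-d.
b=1, c=-11, d=7
r1+r2+r3 = -1
r1r2+r1r3+r2r3 = -11
r1r2r3 = -7


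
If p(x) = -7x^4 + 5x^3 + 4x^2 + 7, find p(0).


Using direct substitution:
  -7 * (0)^4 = 0
  5 * (0)^3 = 0
  4 * (0)^2 = 0
  0 * (0)^1 = 0
  constant: 7
Sum = 0 + 0 + 0 + 0 + 7 = 7


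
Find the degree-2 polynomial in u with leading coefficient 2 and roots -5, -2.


p(u) = 2(u + 5)(u + 2)
Expand: 2u^2 + 14u + 20


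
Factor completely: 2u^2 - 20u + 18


Roots satisfy r1 + r2 = -b/a = 10 and r1*r2 = c/a = 9.
So r1 = 9, r2 = 1.
2u^2 - 20u + 18 = 2(u - r1)(u - r2) = 2(u - 9)(u - 1)


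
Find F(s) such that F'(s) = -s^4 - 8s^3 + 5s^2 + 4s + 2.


Reverse power rule on each term:
  ∫ -s^4 ds = -(1/5)s^5
  ∫ -8s^3 ds = -2s^4
  ∫ 5s^2 ds = (5/3)s^3
  ∫ 4s ds = 2s^2
  ∫ 2 ds = 2s
F(s) = -(1/5)s^5 - 2s^4 + (5/3)s^3 + 2s^2 + 2s + C


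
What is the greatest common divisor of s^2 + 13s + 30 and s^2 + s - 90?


Factor each:
  s^2 + 13s + 30 = (s + 10)(s + 3)
  s^2 + s - 90 = (s + 10)(s - 9)
Common monic factor: s + 10


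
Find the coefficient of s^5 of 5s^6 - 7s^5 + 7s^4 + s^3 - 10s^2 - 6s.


Read off the coefficient of s^5: -7


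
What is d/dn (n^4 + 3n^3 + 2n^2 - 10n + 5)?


Apply the power rule term by term:
  d/dn(n^4) = 4n^3
  d/dn(3n^3) = 9n^2
  d/dn(2n^2) = 4n
  d/dn(-10n) = -10
  d/dn(5) = 0
p'(n) = 4n^3 + 9n^2 + 4n - 10


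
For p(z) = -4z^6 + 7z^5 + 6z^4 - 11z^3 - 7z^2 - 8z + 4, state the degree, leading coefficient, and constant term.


Highest power of z is 6, with coefficient -4. Constant term is 4.
Degree = 6, leading coefficient = -4, constant term = 4


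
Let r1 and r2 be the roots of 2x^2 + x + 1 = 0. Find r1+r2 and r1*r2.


For ax^2+bx+c=0: sum = -b/a, product = c/a.
a=2, b=1, c=1
Sum = -(1)/2 = -1/2
Product = (1)/2 = 1/2


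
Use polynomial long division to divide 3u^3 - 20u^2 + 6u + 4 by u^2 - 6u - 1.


(3u^3 - 20u^2 + 6u + 4) / (u^2 - 6u - 1)
Step 1: 3u * (u^2 - 6u - 1) = 3u^3 - 18u^2 - 3u; subtract.
Step 2: -2 * (u^2 - 6u - 1) = -2u^2 + 12u + 2; subtract.
Quotient: 3u - 2, Remainder: -3u + 2


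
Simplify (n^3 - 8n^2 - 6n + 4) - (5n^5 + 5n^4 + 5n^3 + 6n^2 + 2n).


Distribute the minus sign:
  (n^3 - 8n^2 - 6n + 4)
- (5n^5 + 5n^4 + 5n^3 + 6n^2 + 2n)
Negate second polynomial: -5n^5 - 5n^4 - 5n^3 - 6n^2 - 2n
Add: -5n^5 - 5n^4 - 4n^3 - 14n^2 - 8n + 4


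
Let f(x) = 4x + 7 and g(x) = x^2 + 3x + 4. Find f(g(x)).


Substitute g(x) into f:
f(g(x)) = 4*(x^2 + 3x + 4) + 7
Expand and combine: 4x^2 + 12x + 23


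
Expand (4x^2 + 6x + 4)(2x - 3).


Distribute each term of the first polynomial:
  (4x^2)(2x - 3) = 8x^3 - 12x^2
  (6x)(2x - 3) = 12x^2 - 18x
  (4)(2x - 3) = 8x - 12
Sum: 8x^3 - 10x - 12


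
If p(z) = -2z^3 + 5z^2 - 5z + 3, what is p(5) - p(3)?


p(5) = -147
p(3) = -21
p(5) - p(3) = -147 + 21 = -126


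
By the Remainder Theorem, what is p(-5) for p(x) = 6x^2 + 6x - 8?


By the Remainder Theorem, the remainder equals p(-5):
  6*(-5)^2 = 150
  6*(-5)^1 = -30
  constant: -8
Sum: 150 - 30 - 8 = 112


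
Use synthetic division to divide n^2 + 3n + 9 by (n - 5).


Synthetic division with c = 5. Coefficients: 1, 3, 9
Bring down 1.
  1 * 5 = 5; 5 + 3 = 8
  8 * 5 = 40; 40 + 9 = 49
Quotient: n + 8, Remainder: 49


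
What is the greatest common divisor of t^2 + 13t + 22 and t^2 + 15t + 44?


Factor each:
  t^2 + 13t + 22 = (t + 11)(t + 2)
  t^2 + 15t + 44 = (t + 11)(t + 4)
Common monic factor: t + 11


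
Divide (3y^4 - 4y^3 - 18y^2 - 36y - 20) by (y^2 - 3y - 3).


(3y^4 - 4y^3 - 18y^2 - 36y - 20) / (y^2 - 3y - 3)
Step 1: 3y^2 * (y^2 - 3y - 3) = 3y^4 - 9y^3 - 9y^2; subtract.
Step 2: 5y * (y^2 - 3y - 3) = 5y^3 - 15y^2 - 15y; subtract.
Step 3: 6 * (y^2 - 3y - 3) = 6y^2 - 18y - 18; subtract.
Quotient: 3y^2 + 5y + 6, Remainder: -3y - 2


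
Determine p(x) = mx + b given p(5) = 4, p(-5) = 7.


p(x) = mx + b. Using p(5)=4, p(-5)=7:
m = (4 - 7)/(5 + 5) = -3/10 = -3/10
b = 4 - m*(5) = 4 + 3/2 = 11/2
p(x) = -(3/10)x + (11/2)


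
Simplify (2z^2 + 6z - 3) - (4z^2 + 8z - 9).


Distribute the minus sign:
  (2z^2 + 6z - 3)
- (4z^2 + 8z - 9)
Negate second polynomial: -4z^2 - 8z + 9
Add: -2z^2 - 2z + 6


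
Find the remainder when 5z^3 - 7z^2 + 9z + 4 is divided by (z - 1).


By the Remainder Theorem, the remainder equals p(1):
  5*(1)^3 = 5
  -7*(1)^2 = -7
  9*(1)^1 = 9
  constant: 4
Sum: 5 - 7 + 9 + 4 = 11


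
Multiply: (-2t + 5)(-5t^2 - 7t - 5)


Distribute each term of the first polynomial:
  (-2t)(-5t^2 - 7t - 5) = 10t^3 + 14t^2 + 10t
  (5)(-5t^2 - 7t - 5) = -25t^2 - 35t - 25
Sum: 10t^3 - 11t^2 - 25t - 25


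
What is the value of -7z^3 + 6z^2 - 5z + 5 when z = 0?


Using direct substitution:
  -7 * (0)^3 = 0
  6 * (0)^2 = 0
  -5 * (0)^1 = 0
  constant: 5
Sum = 0 + 0 + 0 + 5 = 5


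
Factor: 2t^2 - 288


Roots satisfy r1 + r2 = -b/a = 0 and r1*r2 = c/a = -144.
So r1 = 12, r2 = -12.
2t^2 - 288 = 2(t - r1)(t - r2) = 2(t - 12)(t + 12)


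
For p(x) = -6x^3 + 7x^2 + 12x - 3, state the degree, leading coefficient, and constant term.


Highest power of x is 3, with coefficient -6. Constant term is -3.
Degree = 3, leading coefficient = -6, constant term = -3


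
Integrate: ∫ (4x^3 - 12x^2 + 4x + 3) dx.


Reverse power rule on each term:
  ∫ 4x^3 dx = x^4
  ∫ -12x^2 dx = -4x^3
  ∫ 4x dx = 2x^2
  ∫ 3 dx = 3x
F(x) = x^4 - 4x^3 + 2x^2 + 3x + C


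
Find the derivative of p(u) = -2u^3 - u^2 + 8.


Apply the power rule term by term:
  d/du(-2u^3) = -6u^2
  d/du(-u^2) = -2u
  d/du(8) = 0
p'(u) = -6u^2 - 2u


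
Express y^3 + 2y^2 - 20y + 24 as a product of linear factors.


Try integer roots (divisors of 24). y=-6: p(-6)=0.
Divide out (y + 6): quotient is y^2 - 4y + 4.
Factor the quadratic: (y - 2)(y - 2)
Result: (y + 6)(y - 2)(y - 2)


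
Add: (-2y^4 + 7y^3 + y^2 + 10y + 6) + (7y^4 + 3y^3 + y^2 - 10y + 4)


Align terms by degree and add:
  -2y^4 + 7y^3 + y^2 + 10y + 6
+ 7y^4 + 3y^3 + y^2 - 10y + 4
= 5y^4 + 10y^3 + 2y^2 + 10


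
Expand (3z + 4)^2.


Expand (3z + 4)^2 by repeated multiplication:
= 9z^2 + 24z + 16


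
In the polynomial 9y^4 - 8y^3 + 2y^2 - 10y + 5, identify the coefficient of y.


Read off the coefficient of y: -10


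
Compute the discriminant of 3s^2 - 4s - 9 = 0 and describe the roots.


D = b^2 - 4ac = (-4)^2 - 4(3)(-9) = 16 + 108 = 124
Since D > 0: two distinct irrational roots


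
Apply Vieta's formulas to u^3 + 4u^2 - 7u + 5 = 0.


Monic cubic u^3+bu^2+cu+d=0: sum=-b, pairwise sum=c, product=-d.
b=4, c=-7, d=5
r1+r2+r3 = -4
r1r2+r1r3+r2r3 = -7
r1r2r3 = -5


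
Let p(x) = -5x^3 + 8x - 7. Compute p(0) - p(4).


p(0) = -7
p(4) = -295
p(0) - p(4) = -7 + 295 = 288


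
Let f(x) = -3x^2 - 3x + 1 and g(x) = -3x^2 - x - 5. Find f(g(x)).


Substitute g(x) into f:
f(g(x)) = -3*(-3x^2 - x - 5)^2 + (-3)*(-3x^2 - x - 5) + 1
(-3x^2 - x - 5)^2 = 9x^4 + 6x^3 + 31x^2 + 10x + 25
Expand and combine: -27x^4 - 18x^3 - 84x^2 - 27x - 59


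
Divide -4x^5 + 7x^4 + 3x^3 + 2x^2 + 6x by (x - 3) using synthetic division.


Synthetic division with c = 3. Coefficients: -4, 7, 3, 2, 6, 0
Bring down -4.
  -4 * 3 = -12; -12 + 7 = -5
  -5 * 3 = -15; -15 + 3 = -12
  -12 * 3 = -36; -36 + 2 = -34
  -34 * 3 = -102; -102 + 6 = -96
  -96 * 3 = -288; -288 + 0 = -288
Quotient: -4x^4 - 5x^3 - 12x^2 - 34x - 96, Remainder: -288


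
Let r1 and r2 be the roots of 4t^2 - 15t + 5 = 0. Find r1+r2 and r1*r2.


For at^2+bt+c=0: sum = -b/a, product = c/a.
a=4, b=-15, c=5
Sum = -(-15)/4 = 15/4
Product = (5)/4 = 5/4


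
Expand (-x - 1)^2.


Expand (-x - 1)^2 by repeated multiplication:
= x^2 + 2x + 1


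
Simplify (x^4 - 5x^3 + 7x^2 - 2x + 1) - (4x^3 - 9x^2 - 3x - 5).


Distribute the minus sign:
  (x^4 - 5x^3 + 7x^2 - 2x + 1)
- (4x^3 - 9x^2 - 3x - 5)
Negate second polynomial: -4x^3 + 9x^2 + 3x + 5
Add: x^4 - 9x^3 + 16x^2 + x + 6


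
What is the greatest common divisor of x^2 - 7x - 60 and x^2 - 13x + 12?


Factor each:
  x^2 - 7x - 60 = (x - 12)(x + 5)
  x^2 - 13x + 12 = (x - 12)(x - 1)
Common monic factor: x - 12


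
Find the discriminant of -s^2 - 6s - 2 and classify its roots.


D = b^2 - 4ac = (-6)^2 - 4(-1)(-2) = 36 - 8 = 28
Since D > 0: two distinct irrational roots


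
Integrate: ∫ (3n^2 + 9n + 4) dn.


Reverse power rule on each term:
  ∫ 3n^2 dn = n^3
  ∫ 9n dn = (9/2)n^2
  ∫ 4 dn = 4n
F(n) = n^3 + (9/2)n^2 + 4n + C


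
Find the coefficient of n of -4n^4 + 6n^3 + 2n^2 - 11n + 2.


Read off the coefficient of n: -11


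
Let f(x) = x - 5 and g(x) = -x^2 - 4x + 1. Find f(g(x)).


Substitute g(x) into f:
f(g(x)) = 1*(-x^2 - 4x + 1) + (-5)
Expand and combine: -x^2 - 4x - 4


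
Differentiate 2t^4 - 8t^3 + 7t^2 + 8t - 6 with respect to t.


Apply the power rule term by term:
  d/dt(2t^4) = 8t^3
  d/dt(-8t^3) = -24t^2
  d/dt(7t^2) = 14t
  d/dt(8t) = 8
  d/dt(-6) = 0
p'(t) = 8t^3 - 24t^2 + 14t + 8


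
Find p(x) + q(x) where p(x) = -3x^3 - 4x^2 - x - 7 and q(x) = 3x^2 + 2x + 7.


Align terms by degree and add:
  -3x^3 - 4x^2 - x - 7
+ 3x^2 + 2x + 7
= -3x^3 - x^2 + x


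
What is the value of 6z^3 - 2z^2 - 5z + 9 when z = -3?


Using direct substitution:
  6 * (-3)^3 = -162
  -2 * (-3)^2 = -18
  -5 * (-3)^1 = 15
  constant: 9
Sum = -162 - 18 + 15 + 9 = -156


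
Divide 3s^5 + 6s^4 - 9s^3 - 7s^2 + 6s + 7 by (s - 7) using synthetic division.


Synthetic division with c = 7. Coefficients: 3, 6, -9, -7, 6, 7
Bring down 3.
  3 * 7 = 21; 21 + 6 = 27
  27 * 7 = 189; 189 - 9 = 180
  180 * 7 = 1260; 1260 - 7 = 1253
  1253 * 7 = 8771; 8771 + 6 = 8777
  8777 * 7 = 61439; 61439 + 7 = 61446
Quotient: 3s^4 + 27s^3 + 180s^2 + 1253s + 8777, Remainder: 61446


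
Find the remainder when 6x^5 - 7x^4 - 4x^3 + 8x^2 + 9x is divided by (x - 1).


By the Remainder Theorem, the remainder equals p(1):
  6*(1)^5 = 6
  -7*(1)^4 = -7
  -4*(1)^3 = -4
  8*(1)^2 = 8
  9*(1)^1 = 9
  constant: 0
Sum: 6 - 7 - 4 + 8 + 9 + 0 = 12


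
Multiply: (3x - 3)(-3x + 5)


Distribute each term of the first polynomial:
  (3x)(-3x + 5) = -9x^2 + 15x
  (-3)(-3x + 5) = 9x - 15
Sum: -9x^2 + 24x - 15


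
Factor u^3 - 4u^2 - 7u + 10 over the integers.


Try integer roots (divisors of 10). u=-2: p(-2)=0.
Divide out (u + 2): quotient is u^2 - 6u + 5.
Factor the quadratic: (u - 1)(u - 5)
Result: (u + 2)(u - 1)(u - 5)


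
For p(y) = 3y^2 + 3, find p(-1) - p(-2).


p(-1) = 6
p(-2) = 15
p(-1) - p(-2) = 6 - 15 = -9


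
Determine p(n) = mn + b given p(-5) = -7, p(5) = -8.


p(n) = mn + b. Using p(-5)=-7, p(5)=-8:
m = (-7 + 8)/(-5 - 5) = 1/-10 = -1/10
b = -7 - m*(-5) = -7 - 1/2 = -15/2
p(n) = -(1/10)n - (15/2)


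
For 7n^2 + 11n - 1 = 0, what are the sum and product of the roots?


For an^2+bn+c=0: sum = -b/a, product = c/a.
a=7, b=11, c=-1
Sum = -(11)/7 = -11/7
Product = (-1)/7 = -1/7


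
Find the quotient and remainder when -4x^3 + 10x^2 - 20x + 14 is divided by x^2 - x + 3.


(-4x^3 + 10x^2 - 20x + 14) / (x^2 - x + 3)
Step 1: -4x * (x^2 - x + 3) = -4x^3 + 4x^2 - 12x; subtract.
Step 2: 6 * (x^2 - x + 3) = 6x^2 - 6x + 18; subtract.
Quotient: -4x + 6, Remainder: -2x - 4


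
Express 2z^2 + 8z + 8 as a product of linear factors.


Roots satisfy r1 + r2 = -b/a = -4 and r1*r2 = c/a = 4.
So r1 = -2, r2 = -2.
2z^2 + 8z + 8 = 2(z - r1)(z - r2) = 2(z + 2)(z + 2)


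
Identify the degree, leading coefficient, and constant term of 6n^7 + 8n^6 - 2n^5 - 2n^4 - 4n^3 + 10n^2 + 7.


Highest power of n is 7, with coefficient 6. Constant term is 7.
Degree = 7, leading coefficient = 6, constant term = 7


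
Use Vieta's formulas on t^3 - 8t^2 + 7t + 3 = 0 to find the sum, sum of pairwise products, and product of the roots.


Monic cubic t^3+bt^2+ct+d=0: sum=-b, pairwise sum=c, product=-d.
b=-8, c=7, d=3
r1+r2+r3 = 8
r1r2+r1r3+r2r3 = 7
r1r2r3 = -3


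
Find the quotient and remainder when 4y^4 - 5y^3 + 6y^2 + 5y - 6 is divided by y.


(4y^4 - 5y^3 + 6y^2 + 5y - 6) / (y)
Step 1: 4y^3 * (y) = 4y^4; subtract.
Step 2: -5y^2 * (y) = -5y^3; subtract.
Step 3: 6y * (y) = 6y^2; subtract.
Step 4: 5 * (y) = 5y; subtract.
Quotient: 4y^3 - 5y^2 + 6y + 5, Remainder: -6


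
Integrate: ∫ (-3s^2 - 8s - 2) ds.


Reverse power rule on each term:
  ∫ -3s^2 ds = -s^3
  ∫ -8s ds = -4s^2
  ∫ -2 ds = -2s
F(s) = -s^3 - 4s^2 - 2s + C


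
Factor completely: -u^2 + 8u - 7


Roots satisfy r1 + r2 = -b/a = 8 and r1*r2 = c/a = 7.
So r1 = 1, r2 = 7.
-u^2 + 8u - 7 = -(u - r1)(u - r2) = -(u - 1)(u - 7)


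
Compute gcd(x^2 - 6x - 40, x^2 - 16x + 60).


Factor each:
  x^2 - 6x - 40 = (x - 10)(x + 4)
  x^2 - 16x + 60 = (x - 10)(x - 6)
Common monic factor: x - 10


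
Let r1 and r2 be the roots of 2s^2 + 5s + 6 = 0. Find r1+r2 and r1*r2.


For as^2+bs+c=0: sum = -b/a, product = c/a.
a=2, b=5, c=6
Sum = -(5)/2 = -5/2
Product = (6)/2 = 3


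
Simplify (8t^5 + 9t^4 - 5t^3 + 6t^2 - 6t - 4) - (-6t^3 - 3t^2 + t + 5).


Distribute the minus sign:
  (8t^5 + 9t^4 - 5t^3 + 6t^2 - 6t - 4)
- (-6t^3 - 3t^2 + t + 5)
Negate second polynomial: 6t^3 + 3t^2 - t - 5
Add: 8t^5 + 9t^4 + t^3 + 9t^2 - 7t - 9


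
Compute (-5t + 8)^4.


Expand (-5t + 8)^4 by repeated multiplication:
  (-5t + 8)^2 = 25t^2 - 80t + 64
  (-5t + 8)^3 = -125t^3 + 600t^2 - 960t + 512
= 625t^4 - 4000t^3 + 9600t^2 - 10240t + 4096


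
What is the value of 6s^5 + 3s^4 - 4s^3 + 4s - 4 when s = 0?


Using direct substitution:
  6 * (0)^5 = 0
  3 * (0)^4 = 0
  -4 * (0)^3 = 0
  0 * (0)^2 = 0
  4 * (0)^1 = 0
  constant: -4
Sum = 0 + 0 + 0 + 0 + 0 - 4 = -4


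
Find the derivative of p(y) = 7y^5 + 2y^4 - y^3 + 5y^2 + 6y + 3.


Apply the power rule term by term:
  d/dy(7y^5) = 35y^4
  d/dy(2y^4) = 8y^3
  d/dy(-y^3) = -3y^2
  d/dy(5y^2) = 10y
  d/dy(6y) = 6
  d/dy(3) = 0
p'(y) = 35y^4 + 8y^3 - 3y^2 + 10y + 6


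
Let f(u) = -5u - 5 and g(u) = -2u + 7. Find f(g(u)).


Substitute g(u) into f:
f(g(u)) = -5*(-2u + 7) + (-5)
Expand and combine: 10u - 40


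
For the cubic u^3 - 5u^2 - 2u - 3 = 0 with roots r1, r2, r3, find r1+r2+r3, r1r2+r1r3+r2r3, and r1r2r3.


Monic cubic u^3+bu^2+cu+d=0: sum=-b, pairwise sum=c, product=-d.
b=-5, c=-2, d=-3
r1+r2+r3 = 5
r1r2+r1r3+r2r3 = -2
r1r2r3 = 3


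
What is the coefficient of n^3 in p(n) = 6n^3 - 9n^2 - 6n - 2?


Read off the coefficient of n^3: 6


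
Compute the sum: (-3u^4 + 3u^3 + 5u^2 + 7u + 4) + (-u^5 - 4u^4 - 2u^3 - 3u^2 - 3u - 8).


Align terms by degree and add:
  -3u^4 + 3u^3 + 5u^2 + 7u + 4
  -u^5 - 4u^4 - 2u^3 - 3u^2 - 3u - 8
= -u^5 - 7u^4 + u^3 + 2u^2 + 4u - 4


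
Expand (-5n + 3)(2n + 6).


Distribute each term of the first polynomial:
  (-5n)(2n + 6) = -10n^2 - 30n
  (3)(2n + 6) = 6n + 18
Sum: -10n^2 - 24n + 18


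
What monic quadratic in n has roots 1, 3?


p(n) = (n - 1)(n - 3)
Expand: n^2 - 4n + 3


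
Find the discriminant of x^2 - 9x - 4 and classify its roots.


D = b^2 - 4ac = (-9)^2 - 4(1)(-4) = 81 + 16 = 97
Since D > 0: two distinct irrational roots


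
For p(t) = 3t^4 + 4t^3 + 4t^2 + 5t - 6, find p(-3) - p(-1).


p(-3) = 150
p(-1) = -8
p(-3) - p(-1) = 150 + 8 = 158


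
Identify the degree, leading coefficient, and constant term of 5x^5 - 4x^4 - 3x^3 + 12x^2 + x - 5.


Highest power of x is 5, with coefficient 5. Constant term is -5.
Degree = 5, leading coefficient = 5, constant term = -5


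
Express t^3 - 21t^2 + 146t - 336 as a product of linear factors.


Try integer roots (divisors of -336). t=6: p(6)=0.
Divide out (t - 6): quotient is t^2 - 15t + 56.
Factor the quadratic: (t - 8)(t - 7)
Result: (t - 6)(t - 8)(t - 7)


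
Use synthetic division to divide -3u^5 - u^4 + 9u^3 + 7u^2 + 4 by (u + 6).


Synthetic division with c = -6. Coefficients: -3, -1, 9, 7, 0, 4
Bring down -3.
  -3 * -6 = 18; 18 - 1 = 17
  17 * -6 = -102; -102 + 9 = -93
  -93 * -6 = 558; 558 + 7 = 565
  565 * -6 = -3390; -3390 + 0 = -3390
  -3390 * -6 = 20340; 20340 + 4 = 20344
Quotient: -3u^4 + 17u^3 - 93u^2 + 565u - 3390, Remainder: 20344


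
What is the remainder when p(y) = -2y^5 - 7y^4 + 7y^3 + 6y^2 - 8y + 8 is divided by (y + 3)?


By the Remainder Theorem, the remainder equals p(-3):
  -2*(-3)^5 = 486
  -7*(-3)^4 = -567
  7*(-3)^3 = -189
  6*(-3)^2 = 54
  -8*(-3)^1 = 24
  constant: 8
Sum: 486 - 567 - 189 + 54 + 24 + 8 = -184


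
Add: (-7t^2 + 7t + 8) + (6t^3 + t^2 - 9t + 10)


Align terms by degree and add:
  -7t^2 + 7t + 8
+ 6t^3 + t^2 - 9t + 10
= 6t^3 - 6t^2 - 2t + 18


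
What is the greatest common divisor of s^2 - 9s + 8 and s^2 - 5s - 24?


Factor each:
  s^2 - 9s + 8 = (s - 8)(s - 1)
  s^2 - 5s - 24 = (s - 8)(s + 3)
Common monic factor: s - 8


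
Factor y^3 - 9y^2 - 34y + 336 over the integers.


Try integer roots (divisors of 336). y=8: p(8)=0.
Divide out (y - 8): quotient is y^2 - y - 42.
Factor the quadratic: (y - 7)(y + 6)
Result: (y - 8)(y - 7)(y + 6)


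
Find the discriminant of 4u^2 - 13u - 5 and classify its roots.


D = b^2 - 4ac = (-13)^2 - 4(4)(-5) = 169 + 80 = 249
Since D > 0: two distinct irrational roots


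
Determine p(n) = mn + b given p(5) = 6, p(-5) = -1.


p(n) = mn + b. Using p(5)=6, p(-5)=-1:
m = (6 + 1)/(5 + 5) = 7/10 = 7/10
b = 6 - m*(5) = 6 - 7/2 = 5/2
p(n) = (7/10)n + (5/2)


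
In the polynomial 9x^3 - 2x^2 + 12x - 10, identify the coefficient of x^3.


Read off the coefficient of x^3: 9


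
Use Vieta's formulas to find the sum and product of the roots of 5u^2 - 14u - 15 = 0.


For au^2+bu+c=0: sum = -b/a, product = c/a.
a=5, b=-14, c=-15
Sum = -(-14)/5 = 14/5
Product = (-15)/5 = -3


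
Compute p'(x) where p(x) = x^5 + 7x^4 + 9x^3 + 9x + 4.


Apply the power rule term by term:
  d/dx(x^5) = 5x^4
  d/dx(7x^4) = 28x^3
  d/dx(9x^3) = 27x^2
  d/dx(9x) = 9
  d/dx(4) = 0
p'(x) = 5x^4 + 28x^3 + 27x^2 + 9


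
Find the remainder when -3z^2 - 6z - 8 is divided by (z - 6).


By the Remainder Theorem, the remainder equals p(6):
  -3*(6)^2 = -108
  -6*(6)^1 = -36
  constant: -8
Sum: -108 - 36 - 8 = -152


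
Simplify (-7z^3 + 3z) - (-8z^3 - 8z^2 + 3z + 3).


Distribute the minus sign:
  (-7z^3 + 3z)
- (-8z^3 - 8z^2 + 3z + 3)
Negate second polynomial: 8z^3 + 8z^2 - 3z - 3
Add: z^3 + 8z^2 - 3


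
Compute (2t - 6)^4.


Expand (2t - 6)^4 by repeated multiplication:
  (2t - 6)^2 = 4t^2 - 24t + 36
  (2t - 6)^3 = 8t^3 - 72t^2 + 216t - 216
= 16t^4 - 192t^3 + 864t^2 - 1728t + 1296


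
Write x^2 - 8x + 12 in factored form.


Roots satisfy r1 + r2 = -b/a = 8 and r1*r2 = c/a = 12.
So r1 = 2, r2 = 6.
x^2 - 8x + 12 = (x - r1)(x - r2) = (x - 2)(x - 6)


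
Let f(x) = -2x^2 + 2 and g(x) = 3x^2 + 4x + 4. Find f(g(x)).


Substitute g(x) into f:
f(g(x)) = -2*(3x^2 + 4x + 4)^2 + 2
(3x^2 + 4x + 4)^2 = 9x^4 + 24x^3 + 40x^2 + 32x + 16
Expand and combine: -18x^4 - 48x^3 - 80x^2 - 64x - 30


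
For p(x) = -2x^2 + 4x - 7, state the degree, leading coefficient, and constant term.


Highest power of x is 2, with coefficient -2. Constant term is -7.
Degree = 2, leading coefficient = -2, constant term = -7


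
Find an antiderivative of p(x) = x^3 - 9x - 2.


Reverse power rule on each term:
  ∫ x^3 dx = (1/4)x^4
  ∫ -9x dx = -(9/2)x^2
  ∫ -2 dx = -2x
F(x) = (1/4)x^4 - (9/2)x^2 - 2x + C


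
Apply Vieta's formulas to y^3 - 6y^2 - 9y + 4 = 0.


Monic cubic y^3+by^2+cy+d=0: sum=-b, pairwise sum=c, product=-d.
b=-6, c=-9, d=4
r1+r2+r3 = 6
r1r2+r1r3+r2r3 = -9
r1r2r3 = -4


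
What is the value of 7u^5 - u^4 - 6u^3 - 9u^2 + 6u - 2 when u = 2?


Using direct substitution:
  7 * (2)^5 = 224
  -1 * (2)^4 = -16
  -6 * (2)^3 = -48
  -9 * (2)^2 = -36
  6 * (2)^1 = 12
  constant: -2
Sum = 224 - 16 - 48 - 36 + 12 - 2 = 134


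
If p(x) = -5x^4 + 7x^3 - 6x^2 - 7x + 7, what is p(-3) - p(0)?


p(-3) = -620
p(0) = 7
p(-3) - p(0) = -620 - 7 = -627


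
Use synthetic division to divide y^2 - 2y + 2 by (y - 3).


Synthetic division with c = 3. Coefficients: 1, -2, 2
Bring down 1.
  1 * 3 = 3; 3 - 2 = 1
  1 * 3 = 3; 3 + 2 = 5
Quotient: y + 1, Remainder: 5


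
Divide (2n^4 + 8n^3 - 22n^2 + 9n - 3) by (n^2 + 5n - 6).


(2n^4 + 8n^3 - 22n^2 + 9n - 3) / (n^2 + 5n - 6)
Step 1: 2n^2 * (n^2 + 5n - 6) = 2n^4 + 10n^3 - 12n^2; subtract.
Step 2: -2n * (n^2 + 5n - 6) = -2n^3 - 10n^2 + 12n; subtract.
Step 3: 0 * (n^2 + 5n - 6) = 0; subtract.
Quotient: 2n^2 - 2n, Remainder: -3n - 3


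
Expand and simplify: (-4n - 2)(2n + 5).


Distribute each term of the first polynomial:
  (-4n)(2n + 5) = -8n^2 - 20n
  (-2)(2n + 5) = -4n - 10
Sum: -8n^2 - 24n - 10


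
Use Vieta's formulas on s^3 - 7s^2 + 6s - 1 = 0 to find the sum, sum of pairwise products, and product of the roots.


Monic cubic s^3+bs^2+cs+d=0: sum=-b, pairwise sum=c, product=-d.
b=-7, c=6, d=-1
r1+r2+r3 = 7
r1r2+r1r3+r2r3 = 6
r1r2r3 = 1


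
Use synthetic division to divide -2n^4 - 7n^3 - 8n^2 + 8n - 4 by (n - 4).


Synthetic division with c = 4. Coefficients: -2, -7, -8, 8, -4
Bring down -2.
  -2 * 4 = -8; -8 - 7 = -15
  -15 * 4 = -60; -60 - 8 = -68
  -68 * 4 = -272; -272 + 8 = -264
  -264 * 4 = -1056; -1056 - 4 = -1060
Quotient: -2n^3 - 15n^2 - 68n - 264, Remainder: -1060


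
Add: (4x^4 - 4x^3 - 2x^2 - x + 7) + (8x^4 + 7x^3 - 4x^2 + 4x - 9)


Align terms by degree and add:
  4x^4 - 4x^3 - 2x^2 - x + 7
+ 8x^4 + 7x^3 - 4x^2 + 4x - 9
= 12x^4 + 3x^3 - 6x^2 + 3x - 2


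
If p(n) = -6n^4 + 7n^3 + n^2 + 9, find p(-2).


Using direct substitution:
  -6 * (-2)^4 = -96
  7 * (-2)^3 = -56
  1 * (-2)^2 = 4
  0 * (-2)^1 = 0
  constant: 9
Sum = -96 - 56 + 4 + 0 + 9 = -139


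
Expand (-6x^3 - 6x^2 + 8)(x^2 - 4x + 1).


Distribute each term of the first polynomial:
  (-6x^3)(x^2 - 4x + 1) = -6x^5 + 24x^4 - 6x^3
  (-6x^2)(x^2 - 4x + 1) = -6x^4 + 24x^3 - 6x^2
  (8)(x^2 - 4x + 1) = 8x^2 - 32x + 8
Sum: -6x^5 + 18x^4 + 18x^3 + 2x^2 - 32x + 8


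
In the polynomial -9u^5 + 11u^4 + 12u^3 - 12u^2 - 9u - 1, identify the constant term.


Read off the constant term: -1


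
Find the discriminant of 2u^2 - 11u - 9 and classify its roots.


D = b^2 - 4ac = (-11)^2 - 4(2)(-9) = 121 + 72 = 193
Since D > 0: two distinct irrational roots


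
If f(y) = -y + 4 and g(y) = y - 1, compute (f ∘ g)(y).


Substitute g(y) into f:
f(g(y)) = -1*(y - 1) + 4
Expand and combine: -y + 5


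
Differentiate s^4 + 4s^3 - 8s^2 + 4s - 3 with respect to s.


Apply the power rule term by term:
  d/ds(s^4) = 4s^3
  d/ds(4s^3) = 12s^2
  d/ds(-8s^2) = -16s
  d/ds(4s) = 4
  d/ds(-3) = 0
p'(s) = 4s^3 + 12s^2 - 16s + 4


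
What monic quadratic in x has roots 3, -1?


p(x) = (x - 3)(x + 1)
Expand: x^2 - 2x - 3


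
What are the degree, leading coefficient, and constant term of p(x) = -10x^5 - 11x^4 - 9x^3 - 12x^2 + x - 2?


Highest power of x is 5, with coefficient -10. Constant term is -2.
Degree = 5, leading coefficient = -10, constant term = -2


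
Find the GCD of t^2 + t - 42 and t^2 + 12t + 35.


Factor each:
  t^2 + t - 42 = (t + 7)(t - 6)
  t^2 + 12t + 35 = (t + 7)(t + 5)
Common monic factor: t + 7


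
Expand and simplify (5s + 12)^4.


Expand (5s + 12)^4 by repeated multiplication:
  (5s + 12)^2 = 25s^2 + 120s + 144
  (5s + 12)^3 = 125s^3 + 900s^2 + 2160s + 1728
= 625s^4 + 6000s^3 + 21600s^2 + 34560s + 20736


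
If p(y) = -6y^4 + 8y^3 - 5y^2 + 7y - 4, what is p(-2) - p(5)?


p(-2) = -198
p(5) = -2844
p(-2) - p(5) = -198 + 2844 = 2646


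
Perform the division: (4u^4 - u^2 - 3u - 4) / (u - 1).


(4u^4 - u^2 - 3u - 4) / (u - 1)
Step 1: 4u^3 * (u - 1) = 4u^4 - 4u^3; subtract.
Step 2: 4u^2 * (u - 1) = 4u^3 - 4u^2; subtract.
Step 3: 3u * (u - 1) = 3u^2 - 3u; subtract.
Step 4: 0 * (u - 1) = 0; subtract.
Quotient: 4u^3 + 4u^2 + 3u, Remainder: -4


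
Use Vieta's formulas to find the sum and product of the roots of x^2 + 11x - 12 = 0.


For ax^2+bx+c=0: sum = -b/a, product = c/a.
a=1, b=11, c=-12
Sum = -(11)/1 = -11
Product = (-12)/1 = -12


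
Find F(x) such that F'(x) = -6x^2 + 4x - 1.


Reverse power rule on each term:
  ∫ -6x^2 dx = -2x^3
  ∫ 4x dx = 2x^2
  ∫ -1 dx = -x
F(x) = -2x^3 + 2x^2 - x + C


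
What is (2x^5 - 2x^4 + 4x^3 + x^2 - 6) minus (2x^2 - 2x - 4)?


Distribute the minus sign:
  (2x^5 - 2x^4 + 4x^3 + x^2 - 6)
- (2x^2 - 2x - 4)
Negate second polynomial: -2x^2 + 2x + 4
Add: 2x^5 - 2x^4 + 4x^3 - x^2 + 2x - 2


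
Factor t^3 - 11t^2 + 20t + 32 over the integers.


Try integer roots (divisors of 32). t=-1: p(-1)=0.
Divide out (t + 1): quotient is t^2 - 12t + 32.
Factor the quadratic: (t - 8)(t - 4)
Result: (t + 1)(t - 8)(t - 4)


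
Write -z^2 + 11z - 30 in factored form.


Roots satisfy r1 + r2 = -b/a = 11 and r1*r2 = c/a = 30.
So r1 = 6, r2 = 5.
-z^2 + 11z - 30 = -(z - r1)(z - r2) = -(z - 6)(z - 5)


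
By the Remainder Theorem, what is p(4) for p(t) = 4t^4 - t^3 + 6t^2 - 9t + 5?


By the Remainder Theorem, the remainder equals p(4):
  4*(4)^4 = 1024
  -1*(4)^3 = -64
  6*(4)^2 = 96
  -9*(4)^1 = -36
  constant: 5
Sum: 1024 - 64 + 96 - 36 + 5 = 1025


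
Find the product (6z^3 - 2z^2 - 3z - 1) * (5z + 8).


Distribute each term of the first polynomial:
  (6z^3)(5z + 8) = 30z^4 + 48z^3
  (-2z^2)(5z + 8) = -10z^3 - 16z^2
  (-3z)(5z + 8) = -15z^2 - 24z
  (-1)(5z + 8) = -5z - 8
Sum: 30z^4 + 38z^3 - 31z^2 - 29z - 8


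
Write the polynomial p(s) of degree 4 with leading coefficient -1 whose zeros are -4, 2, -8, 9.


p(s) = -(s + 4)(s - 2)(s + 8)(s - 9)
Expand: -s^4 - s^3 + 82s^2 + 136s - 576


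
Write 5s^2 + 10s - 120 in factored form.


Roots satisfy r1 + r2 = -b/a = -2 and r1*r2 = c/a = -24.
So r1 = -6, r2 = 4.
5s^2 + 10s - 120 = 5(s - r1)(s - r2) = 5(s + 6)(s - 4)


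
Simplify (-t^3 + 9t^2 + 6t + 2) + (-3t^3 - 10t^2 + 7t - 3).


Align terms by degree and add:
  -t^3 + 9t^2 + 6t + 2
  -3t^3 - 10t^2 + 7t - 3
= -4t^3 - t^2 + 13t - 1


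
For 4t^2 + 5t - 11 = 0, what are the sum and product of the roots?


For at^2+bt+c=0: sum = -b/a, product = c/a.
a=4, b=5, c=-11
Sum = -(5)/4 = -5/4
Product = (-11)/4 = -11/4


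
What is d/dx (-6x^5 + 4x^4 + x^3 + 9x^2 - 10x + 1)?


Apply the power rule term by term:
  d/dx(-6x^5) = -30x^4
  d/dx(4x^4) = 16x^3
  d/dx(x^3) = 3x^2
  d/dx(9x^2) = 18x
  d/dx(-10x) = -10
  d/dx(1) = 0
p'(x) = -30x^4 + 16x^3 + 3x^2 + 18x - 10


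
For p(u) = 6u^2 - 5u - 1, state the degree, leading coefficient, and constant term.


Highest power of u is 2, with coefficient 6. Constant term is -1.
Degree = 2, leading coefficient = 6, constant term = -1


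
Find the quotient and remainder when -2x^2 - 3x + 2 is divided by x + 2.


(-2x^2 - 3x + 2) / (x + 2)
Step 1: -2x * (x + 2) = -2x^2 - 4x; subtract.
Step 2: 1 * (x + 2) = x + 2; subtract.
Quotient: -2x + 1, Remainder: 0


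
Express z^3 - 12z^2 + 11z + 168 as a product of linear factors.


Try integer roots (divisors of 168). z=-3: p(-3)=0.
Divide out (z + 3): quotient is z^2 - 15z + 56.
Factor the quadratic: (z - 7)(z - 8)
Result: (z + 3)(z - 7)(z - 8)


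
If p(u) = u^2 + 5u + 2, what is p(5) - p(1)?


p(5) = 52
p(1) = 8
p(5) - p(1) = 52 - 8 = 44


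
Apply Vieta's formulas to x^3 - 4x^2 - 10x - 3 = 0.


Monic cubic x^3+bx^2+cx+d=0: sum=-b, pairwise sum=c, product=-d.
b=-4, c=-10, d=-3
r1+r2+r3 = 4
r1r2+r1r3+r2r3 = -10
r1r2r3 = 3


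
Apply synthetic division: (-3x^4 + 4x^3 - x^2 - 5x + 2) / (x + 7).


Synthetic division with c = -7. Coefficients: -3, 4, -1, -5, 2
Bring down -3.
  -3 * -7 = 21; 21 + 4 = 25
  25 * -7 = -175; -175 - 1 = -176
  -176 * -7 = 1232; 1232 - 5 = 1227
  1227 * -7 = -8589; -8589 + 2 = -8587
Quotient: -3x^3 + 25x^2 - 176x + 1227, Remainder: -8587


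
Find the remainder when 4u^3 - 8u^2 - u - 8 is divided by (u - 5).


By the Remainder Theorem, the remainder equals p(5):
  4*(5)^3 = 500
  -8*(5)^2 = -200
  -1*(5)^1 = -5
  constant: -8
Sum: 500 - 200 - 5 - 8 = 287


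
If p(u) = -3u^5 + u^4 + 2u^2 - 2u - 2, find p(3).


Using direct substitution:
  -3 * (3)^5 = -729
  1 * (3)^4 = 81
  0 * (3)^3 = 0
  2 * (3)^2 = 18
  -2 * (3)^1 = -6
  constant: -2
Sum = -729 + 81 + 0 + 18 - 6 - 2 = -638


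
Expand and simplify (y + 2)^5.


Expand (y + 2)^5 by repeated multiplication:
  (y + 2)^2 = y^2 + 4y + 4
  (y + 2)^3 = y^3 + 6y^2 + 12y + 8
  (y + 2)^4 = y^4 + 8y^3 + 24y^2 + 32y + 16
= y^5 + 10y^4 + 40y^3 + 80y^2 + 80y + 32


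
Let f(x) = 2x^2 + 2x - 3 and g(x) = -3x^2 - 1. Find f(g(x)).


Substitute g(x) into f:
f(g(x)) = 2*(-3x^2 - 1)^2 + 2*(-3x^2 - 1) + (-3)
(-3x^2 - 1)^2 = 9x^4 + 6x^2 + 1
Expand and combine: 18x^4 + 6x^2 - 3


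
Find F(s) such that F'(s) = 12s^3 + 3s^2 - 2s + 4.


Reverse power rule on each term:
  ∫ 12s^3 ds = 3s^4
  ∫ 3s^2 ds = s^3
  ∫ -2s ds = -s^2
  ∫ 4 ds = 4s
F(s) = 3s^4 + s^3 - s^2 + 4s + C


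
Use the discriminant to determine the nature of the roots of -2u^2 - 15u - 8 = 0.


D = b^2 - 4ac = (-15)^2 - 4(-2)(-8) = 225 - 64 = 161
Since D > 0: two distinct irrational roots


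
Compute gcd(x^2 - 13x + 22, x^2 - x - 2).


Factor each:
  x^2 - 13x + 22 = (x - 2)(x - 11)
  x^2 - x - 2 = (x - 2)(x + 1)
Common monic factor: x - 2
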